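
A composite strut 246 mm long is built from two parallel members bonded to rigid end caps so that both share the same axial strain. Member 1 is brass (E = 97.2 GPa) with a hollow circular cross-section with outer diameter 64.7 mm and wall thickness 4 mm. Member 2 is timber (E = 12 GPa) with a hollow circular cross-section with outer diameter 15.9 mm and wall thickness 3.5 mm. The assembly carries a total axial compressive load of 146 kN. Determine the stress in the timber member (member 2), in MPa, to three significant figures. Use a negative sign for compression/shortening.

-23.1 MPa

A_1 = 762.8 mm².
A_2 = 136.3 mm².
Equal strain + equilibrium ⇒ each member carries load in proportion to AE: A₁E₁ = 74140000 N, A₂E₂ = 1636000 N, ΣAE = 75780000 N.
σ₂ = P·E₂/ΣAE = -146000·12000/75780000 = -23.12 MPa.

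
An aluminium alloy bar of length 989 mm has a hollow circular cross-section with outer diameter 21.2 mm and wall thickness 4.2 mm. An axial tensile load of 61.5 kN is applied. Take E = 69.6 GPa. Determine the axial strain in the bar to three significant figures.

0.00394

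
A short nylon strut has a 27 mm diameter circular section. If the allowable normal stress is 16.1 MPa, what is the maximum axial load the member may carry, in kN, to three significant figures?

9.22 kN

A = 572.6 mm².
P_max = σ_allow · A = 16.1 · 572.6 = 9218 N = 9.218 kN.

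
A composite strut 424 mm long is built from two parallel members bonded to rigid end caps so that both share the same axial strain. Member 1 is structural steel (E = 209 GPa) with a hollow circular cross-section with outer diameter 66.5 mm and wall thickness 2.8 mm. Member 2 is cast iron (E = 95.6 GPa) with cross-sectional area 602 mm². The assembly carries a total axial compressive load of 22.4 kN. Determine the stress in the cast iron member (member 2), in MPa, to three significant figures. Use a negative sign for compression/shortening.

-12.3 MPa

A_1 = 560.3 mm².
Equal strain + equilibrium ⇒ each member carries load in proportion to AE: A₁E₁ = 117100000 N, A₂E₂ = 57550000 N, ΣAE = 174700000 N.
σ₂ = P·E₂/ΣAE = -22400·95600/174700000 = -12.26 MPa.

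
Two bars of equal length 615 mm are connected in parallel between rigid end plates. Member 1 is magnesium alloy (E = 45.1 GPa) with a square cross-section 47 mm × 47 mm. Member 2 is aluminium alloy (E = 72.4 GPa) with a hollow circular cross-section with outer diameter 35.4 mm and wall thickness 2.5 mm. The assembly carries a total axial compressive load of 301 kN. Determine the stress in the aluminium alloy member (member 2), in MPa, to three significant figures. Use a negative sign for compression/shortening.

A_1 = 2209 mm².
A_2 = 258.4 mm².
Equal strain + equilibrium ⇒ each member carries load in proportion to AE: A₁E₁ = 99630000 N, A₂E₂ = 18710000 N, ΣAE = 118300000 N.
σ₂ = P·E₂/ΣAE = -301000·72400/118300000 = -184.2 MPa.

-184 MPa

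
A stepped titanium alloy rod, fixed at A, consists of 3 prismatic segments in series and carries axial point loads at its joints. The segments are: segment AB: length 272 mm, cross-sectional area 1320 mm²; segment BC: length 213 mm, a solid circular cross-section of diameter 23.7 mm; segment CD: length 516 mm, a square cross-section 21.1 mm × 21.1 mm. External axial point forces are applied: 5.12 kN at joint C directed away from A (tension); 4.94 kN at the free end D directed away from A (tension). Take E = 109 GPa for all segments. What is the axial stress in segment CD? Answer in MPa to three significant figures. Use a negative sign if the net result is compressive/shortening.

11.1 MPa

Internal axial forces (sectioning from the free end, tension +): N_CD = 4.94 kN, N_BC = 10.06 kN, N_AB = 10.06 kN.
A_CD = 445.2 mm².
σ_CD = N_CD/A_CD = 4940/445.2 = 11.1 MPa.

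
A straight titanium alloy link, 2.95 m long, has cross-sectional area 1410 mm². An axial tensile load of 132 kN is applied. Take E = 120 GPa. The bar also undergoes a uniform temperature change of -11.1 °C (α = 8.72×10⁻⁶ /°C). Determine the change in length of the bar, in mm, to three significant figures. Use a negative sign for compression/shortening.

2.02 mm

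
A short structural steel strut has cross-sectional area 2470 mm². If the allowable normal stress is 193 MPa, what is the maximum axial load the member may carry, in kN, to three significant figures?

477 kN

P_max = σ_allow · A = 193 · 2470 = 476700 N = 476.7 kN.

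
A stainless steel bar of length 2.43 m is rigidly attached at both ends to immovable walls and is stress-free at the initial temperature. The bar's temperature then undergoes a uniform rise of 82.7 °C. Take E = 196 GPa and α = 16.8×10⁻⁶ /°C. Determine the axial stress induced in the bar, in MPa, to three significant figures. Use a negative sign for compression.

-272 MPa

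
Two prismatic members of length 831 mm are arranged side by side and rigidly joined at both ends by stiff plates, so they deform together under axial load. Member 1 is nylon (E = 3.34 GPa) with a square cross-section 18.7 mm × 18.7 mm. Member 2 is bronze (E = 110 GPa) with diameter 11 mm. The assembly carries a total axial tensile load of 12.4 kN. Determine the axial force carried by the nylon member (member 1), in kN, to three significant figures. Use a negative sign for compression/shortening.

1.25 kN

A_1 = 349.7 mm².
A_2 = 95.03 mm².
Equal strain + equilibrium ⇒ each member carries load in proportion to AE: A₁E₁ = 1168000 N, A₂E₂ = 10450000 N, ΣAE = 11620000 N.
F₁ = P·A₁E₁/ΣAE = 12400·1168000/11620000 = 1246 N.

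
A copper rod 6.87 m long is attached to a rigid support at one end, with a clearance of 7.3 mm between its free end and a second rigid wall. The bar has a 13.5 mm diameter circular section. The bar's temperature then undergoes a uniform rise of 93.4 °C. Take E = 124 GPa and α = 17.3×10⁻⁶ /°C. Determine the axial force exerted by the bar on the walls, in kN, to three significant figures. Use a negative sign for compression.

Free thermal expansion αLΔT = 17.3e-6 · 6870 · 93.4 = 11.1 mm.
The walls engage after the gap closes; constrained expansion = 11.1 − 7.3 = 3.801 mm.
The walls impose strain ε = −(3.801)/6870 = -5.5323e-04; σ = Eε = 124000 · -5.5323e-04 = -68.6 MPa.
Wall reaction R = σ·A = -68.6·143.1 = -9819 N = -9.819 kN.

-9.82 kN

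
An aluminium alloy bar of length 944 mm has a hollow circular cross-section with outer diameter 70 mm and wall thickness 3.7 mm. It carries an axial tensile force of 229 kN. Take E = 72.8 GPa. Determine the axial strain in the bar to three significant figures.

A = 770.7 mm².
σ = N/A = 297.1 MPa; ε = σ/E = 297.1/72800 = 4.082e-03.

0.00408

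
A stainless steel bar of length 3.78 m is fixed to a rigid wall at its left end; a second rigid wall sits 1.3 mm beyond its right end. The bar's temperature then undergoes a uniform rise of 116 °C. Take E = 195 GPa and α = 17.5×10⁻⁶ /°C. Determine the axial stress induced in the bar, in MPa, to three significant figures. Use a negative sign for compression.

-329 MPa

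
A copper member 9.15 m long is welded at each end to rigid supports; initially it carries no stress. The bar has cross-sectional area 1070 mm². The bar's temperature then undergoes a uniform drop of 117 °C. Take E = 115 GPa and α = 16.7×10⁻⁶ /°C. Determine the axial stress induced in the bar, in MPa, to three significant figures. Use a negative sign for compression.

Free thermal expansion αLΔT = 16.7e-6 · 9150 · -117 = -17.88 mm.
The walls impose strain ε = −(-17.88)/9150 = 1.9539e-03; σ = Eε = 115000 · 1.9539e-03 = 224.7 MPa.

225 MPa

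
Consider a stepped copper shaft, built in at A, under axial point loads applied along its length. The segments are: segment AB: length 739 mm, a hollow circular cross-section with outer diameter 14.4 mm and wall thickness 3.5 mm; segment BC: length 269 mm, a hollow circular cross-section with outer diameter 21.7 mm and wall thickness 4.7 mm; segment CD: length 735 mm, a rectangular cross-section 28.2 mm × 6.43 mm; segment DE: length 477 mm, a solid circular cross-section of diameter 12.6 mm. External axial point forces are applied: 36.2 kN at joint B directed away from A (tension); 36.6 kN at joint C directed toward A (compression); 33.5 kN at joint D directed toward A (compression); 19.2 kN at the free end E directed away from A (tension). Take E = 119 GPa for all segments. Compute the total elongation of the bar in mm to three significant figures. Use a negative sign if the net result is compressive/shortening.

Internal axial forces (sectioning from the free end, tension +): N_DE = 19.2 kN, N_CD = -14.3 kN, N_BC = -50.9 kN, N_AB = -14.7 kN.
A_AB = 119.9 mm².
A_BC = 251 mm².
A_CD = 181.3 mm².
A_DE = 124.7 mm².
δ_AB = -14700·739/(119.9·119000) = -0.7617 mm
δ_BC = -50900·269/(251·119000) = -0.4584 mm
δ_CD = -14300·735/(181.3·119000) = -0.4871 mm
δ_DE = 19200·477/(124.7·119000) = 0.6172 mm
δ = Σδ_i = -1.09 mm.

-1.09 mm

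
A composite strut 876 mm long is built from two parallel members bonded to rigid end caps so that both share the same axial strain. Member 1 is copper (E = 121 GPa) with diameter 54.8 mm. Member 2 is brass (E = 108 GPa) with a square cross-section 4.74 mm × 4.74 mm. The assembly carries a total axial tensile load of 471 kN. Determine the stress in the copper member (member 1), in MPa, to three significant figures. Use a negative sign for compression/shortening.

A_1 = 2359 mm².
A_2 = 22.47 mm².
Equal strain + equilibrium ⇒ each member carries load in proportion to AE: A₁E₁ = 285400000 N, A₂E₂ = 2427000 N, ΣAE = 287800000 N.
σ₁ = P·E₁/ΣAE = 471000·121000/287800000 = 198 MPa.

198 MPa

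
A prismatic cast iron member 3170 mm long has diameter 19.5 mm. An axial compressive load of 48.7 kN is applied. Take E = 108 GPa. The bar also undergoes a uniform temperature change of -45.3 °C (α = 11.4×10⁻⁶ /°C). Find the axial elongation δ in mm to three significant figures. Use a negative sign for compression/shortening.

A = 298.6 mm².
δ_mech = NL/(AE) = -48700·3170/(298.6·108000) = -4.786 mm.
δ_thermal = αLΔT = 11.4e-6·3170·-45.3 = -1.637 mm.
δ = δ_mech + δ_thermal = -6.423 mm.

-6.42 mm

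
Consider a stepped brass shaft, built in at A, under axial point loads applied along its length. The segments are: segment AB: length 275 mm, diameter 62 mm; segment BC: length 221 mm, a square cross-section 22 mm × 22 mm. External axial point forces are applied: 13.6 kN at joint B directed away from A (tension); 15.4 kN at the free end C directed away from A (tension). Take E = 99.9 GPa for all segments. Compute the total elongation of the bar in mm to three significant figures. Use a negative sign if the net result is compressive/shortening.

Internal axial forces (sectioning from the free end, tension +): N_BC = 15.4 kN, N_AB = 29 kN.
A_AB = 3019 mm².
A_BC = 484 mm².
δ_AB = 29000·275/(3019·99900) = 0.02644 mm
δ_BC = 15400·221/(484·99900) = 0.07039 mm
δ = Σδ_i = 0.09683 mm.

0.0968 mm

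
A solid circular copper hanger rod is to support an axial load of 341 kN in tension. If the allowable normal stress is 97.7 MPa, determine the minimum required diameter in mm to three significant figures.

66.7 mm

Required area A ≥ P/σ_allow = 341000/97.7 = 3490 mm².
For a solid circular section, d ≥ √(4A/π) = 66.66 mm.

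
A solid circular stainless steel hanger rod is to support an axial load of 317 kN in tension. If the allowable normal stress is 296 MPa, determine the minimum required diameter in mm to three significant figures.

36.9 mm

Required area A ≥ P/σ_allow = 317000/296 = 1071 mm².
For a solid circular section, d ≥ √(4A/π) = 36.93 mm.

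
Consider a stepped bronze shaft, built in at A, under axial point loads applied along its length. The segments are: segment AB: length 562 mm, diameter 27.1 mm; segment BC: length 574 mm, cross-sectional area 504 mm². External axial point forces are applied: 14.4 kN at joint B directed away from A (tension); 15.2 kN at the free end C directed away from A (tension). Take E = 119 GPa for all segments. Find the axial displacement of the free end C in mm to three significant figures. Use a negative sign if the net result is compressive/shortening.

Internal axial forces (sectioning from the free end, tension +): N_BC = 15.2 kN, N_AB = 29.6 kN.
A_AB = 576.8 mm².
δ_AB = 29600·562/(576.8·119000) = 0.2424 mm
δ_BC = 15200·574/(504·119000) = 0.1455 mm
δ = Σδ_i = 0.3878 mm.

0.388 mm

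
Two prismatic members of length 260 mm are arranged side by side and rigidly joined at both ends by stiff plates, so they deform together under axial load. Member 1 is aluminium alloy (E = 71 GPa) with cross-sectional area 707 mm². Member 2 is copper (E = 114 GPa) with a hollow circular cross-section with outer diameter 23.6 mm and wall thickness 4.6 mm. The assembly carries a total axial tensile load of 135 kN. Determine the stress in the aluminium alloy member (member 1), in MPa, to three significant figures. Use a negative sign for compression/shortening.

118 MPa

A_2 = 274.6 mm².
Equal strain + equilibrium ⇒ each member carries load in proportion to AE: A₁E₁ = 50200000 N, A₂E₂ = 31300000 N, ΣAE = 81500000 N.
σ₁ = P·E₁/ΣAE = 135000·71000/81500000 = 117.6 MPa.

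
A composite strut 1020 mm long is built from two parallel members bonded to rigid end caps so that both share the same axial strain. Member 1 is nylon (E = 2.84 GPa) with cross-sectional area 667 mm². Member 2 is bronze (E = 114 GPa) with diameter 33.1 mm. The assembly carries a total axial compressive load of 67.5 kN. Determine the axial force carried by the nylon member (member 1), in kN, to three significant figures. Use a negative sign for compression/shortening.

-1.28 kN

A_2 = 860.5 mm².
Equal strain + equilibrium ⇒ each member carries load in proportion to AE: A₁E₁ = 1894000 N, A₂E₂ = 98100000 N, ΣAE = 99990000 N.
F₁ = P·A₁E₁/ΣAE = -67500·1894000/99990000 = -1279 N.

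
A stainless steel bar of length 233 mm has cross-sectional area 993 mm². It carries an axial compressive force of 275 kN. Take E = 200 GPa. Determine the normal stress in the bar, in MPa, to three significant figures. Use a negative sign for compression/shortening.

σ = N/A = -275000/993 = -276.9 MPa.

-277 MPa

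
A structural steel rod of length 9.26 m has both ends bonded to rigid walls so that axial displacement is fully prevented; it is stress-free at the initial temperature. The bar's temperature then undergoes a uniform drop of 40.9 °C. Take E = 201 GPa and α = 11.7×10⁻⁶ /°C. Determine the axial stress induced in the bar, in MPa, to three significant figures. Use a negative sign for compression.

Free thermal expansion αLΔT = 11.7e-6 · 9260 · -40.9 = -4.431 mm.
The walls impose strain ε = −(-4.431)/9260 = 4.7853e-04; σ = Eε = 201000 · 4.7853e-04 = 96.18 MPa.

96.2 MPa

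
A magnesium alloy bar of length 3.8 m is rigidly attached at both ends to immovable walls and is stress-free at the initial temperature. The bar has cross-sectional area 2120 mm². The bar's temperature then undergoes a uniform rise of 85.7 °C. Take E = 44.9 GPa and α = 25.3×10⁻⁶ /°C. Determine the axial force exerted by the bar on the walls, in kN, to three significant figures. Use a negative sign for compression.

-206 kN

Free thermal expansion αLΔT = 25.3e-6 · 3800 · 85.7 = 8.239 mm.
The walls impose strain ε = −(8.239)/3800 = -2.1682e-03; σ = Eε = 44900 · -2.1682e-03 = -97.35 MPa.
Wall reaction R = σ·A = -97.35·2120 = -206400 N = -206.4 kN.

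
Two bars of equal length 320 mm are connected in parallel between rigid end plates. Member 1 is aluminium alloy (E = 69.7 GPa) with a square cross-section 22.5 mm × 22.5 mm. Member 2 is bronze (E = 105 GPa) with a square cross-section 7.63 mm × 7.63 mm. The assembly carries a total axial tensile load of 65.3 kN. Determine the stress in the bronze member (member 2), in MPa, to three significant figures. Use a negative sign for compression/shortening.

166 MPa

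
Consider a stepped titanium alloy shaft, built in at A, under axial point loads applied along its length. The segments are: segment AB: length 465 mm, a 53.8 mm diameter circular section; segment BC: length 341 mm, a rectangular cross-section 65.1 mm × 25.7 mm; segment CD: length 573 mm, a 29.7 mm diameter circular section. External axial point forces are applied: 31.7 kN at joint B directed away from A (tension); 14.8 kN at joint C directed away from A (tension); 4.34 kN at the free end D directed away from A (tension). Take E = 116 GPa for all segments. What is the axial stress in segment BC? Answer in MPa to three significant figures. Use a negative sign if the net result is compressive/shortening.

Internal axial forces (sectioning from the free end, tension +): N_CD = 4.34 kN, N_BC = 19.14 kN, N_AB = 50.84 kN.
A_BC = 1673 mm².
σ_BC = N_BC/A_BC = 19140/1673 = 11.44 MPa.

11.4 MPa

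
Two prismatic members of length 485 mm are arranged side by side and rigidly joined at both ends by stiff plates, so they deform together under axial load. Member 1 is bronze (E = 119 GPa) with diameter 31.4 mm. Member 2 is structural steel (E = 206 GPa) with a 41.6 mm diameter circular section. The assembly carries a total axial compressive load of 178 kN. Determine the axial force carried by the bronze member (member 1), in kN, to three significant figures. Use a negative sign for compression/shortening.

-44.1 kN

A_1 = 774.4 mm².
A_2 = 1359 mm².
Equal strain + equilibrium ⇒ each member carries load in proportion to AE: A₁E₁ = 92150000 N, A₂E₂ = 280000000 N, ΣAE = 372100000 N.
F₁ = P·A₁E₁/ΣAE = -178000·92150000/372100000 = -44080 N.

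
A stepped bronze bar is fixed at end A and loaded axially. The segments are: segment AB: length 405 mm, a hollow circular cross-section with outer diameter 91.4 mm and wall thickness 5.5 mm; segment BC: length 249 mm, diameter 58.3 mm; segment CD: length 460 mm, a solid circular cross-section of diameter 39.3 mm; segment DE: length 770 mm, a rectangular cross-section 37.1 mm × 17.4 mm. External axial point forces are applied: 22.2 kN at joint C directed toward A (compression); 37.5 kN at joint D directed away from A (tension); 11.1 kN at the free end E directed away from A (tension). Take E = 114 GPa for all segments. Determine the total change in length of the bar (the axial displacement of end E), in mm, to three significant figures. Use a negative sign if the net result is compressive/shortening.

Internal axial forces (sectioning from the free end, tension +): N_DE = 11.1 kN, N_CD = 48.6 kN, N_BC = 26.4 kN, N_AB = 26.4 kN.
A_AB = 1484 mm².
A_BC = 2669 mm².
A_CD = 1213 mm².
A_DE = 645.5 mm².
δ_AB = 26400·405/(1484·114000) = 0.06319 mm
δ_BC = 26400·249/(2669·114000) = 0.0216 mm
δ_CD = 48600·460/(1213·114000) = 0.1617 mm
δ_DE = 11100·770/(645.5·114000) = 0.1161 mm
δ = Σδ_i = 0.3626 mm.

0.363 mm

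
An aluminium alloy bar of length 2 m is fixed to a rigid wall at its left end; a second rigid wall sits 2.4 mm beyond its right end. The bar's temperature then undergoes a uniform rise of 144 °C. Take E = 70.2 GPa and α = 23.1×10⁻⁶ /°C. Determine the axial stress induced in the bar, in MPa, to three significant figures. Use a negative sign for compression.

Free thermal expansion αLΔT = 23.1e-6 · 2000 · 144 = 6.653 mm.
The walls engage after the gap closes; constrained expansion = 6.653 − 2.4 = 4.253 mm.
The walls impose strain ε = −(4.253)/2000 = -2.1264e-03; σ = Eε = 70200 · -2.1264e-03 = -149.3 MPa.

-149 MPa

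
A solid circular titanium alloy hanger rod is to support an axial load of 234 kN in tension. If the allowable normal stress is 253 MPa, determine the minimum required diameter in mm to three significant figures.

Required area A ≥ P/σ_allow = 234000/253 = 924.9 mm².
For a solid circular section, d ≥ √(4A/π) = 34.32 mm.

34.3 mm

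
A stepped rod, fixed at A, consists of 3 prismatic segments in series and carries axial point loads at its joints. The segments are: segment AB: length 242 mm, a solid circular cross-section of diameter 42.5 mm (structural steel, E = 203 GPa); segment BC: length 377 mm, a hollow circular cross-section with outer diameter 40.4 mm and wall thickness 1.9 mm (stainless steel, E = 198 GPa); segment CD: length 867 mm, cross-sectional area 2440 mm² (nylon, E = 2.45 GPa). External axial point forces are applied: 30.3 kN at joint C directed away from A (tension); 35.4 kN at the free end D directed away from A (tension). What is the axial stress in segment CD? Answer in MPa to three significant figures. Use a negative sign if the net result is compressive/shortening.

Internal axial forces (sectioning from the free end, tension +): N_CD = 35.4 kN, N_BC = 65.7 kN, N_AB = 65.7 kN.
σ_CD = N_CD/A_CD = 35400/2440 = 14.51 MPa.

14.5 MPa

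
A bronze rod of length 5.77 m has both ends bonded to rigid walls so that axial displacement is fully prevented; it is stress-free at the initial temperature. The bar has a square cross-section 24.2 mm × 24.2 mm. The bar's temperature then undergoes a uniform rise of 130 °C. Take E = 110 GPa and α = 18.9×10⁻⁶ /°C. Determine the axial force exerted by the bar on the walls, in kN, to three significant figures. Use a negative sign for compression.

-158 kN

Free thermal expansion αLΔT = 18.9e-6 · 5770 · 130 = 14.18 mm.
The walls impose strain ε = −(14.18)/5770 = -2.4570e-03; σ = Eε = 110000 · -2.4570e-03 = -270.3 MPa.
Wall reaction R = σ·A = -270.3·585.6 = -158300 N = -158.3 kN.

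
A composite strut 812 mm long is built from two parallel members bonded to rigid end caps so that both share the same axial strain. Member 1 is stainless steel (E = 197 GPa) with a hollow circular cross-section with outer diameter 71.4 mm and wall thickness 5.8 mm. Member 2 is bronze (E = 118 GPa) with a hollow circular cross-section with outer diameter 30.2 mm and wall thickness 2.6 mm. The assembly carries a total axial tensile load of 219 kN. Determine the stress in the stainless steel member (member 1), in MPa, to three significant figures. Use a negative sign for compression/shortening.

A_1 = 1195 mm².
A_2 = 225.4 mm².
Equal strain + equilibrium ⇒ each member carries load in proportion to AE: A₁E₁ = 235500000 N, A₂E₂ = 26600000 N, ΣAE = 262100000 N.
σ₁ = P·E₁/ΣAE = 219000·197000/262100000 = 164.6 MPa.

165 MPa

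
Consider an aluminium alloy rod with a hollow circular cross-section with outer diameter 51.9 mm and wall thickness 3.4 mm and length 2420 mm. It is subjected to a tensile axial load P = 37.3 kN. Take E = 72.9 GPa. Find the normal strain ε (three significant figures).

9.88e-04

A = 518 mm².
σ = N/A = 72 MPa; ε = σ/E = 72/72900 = 9.877e-04.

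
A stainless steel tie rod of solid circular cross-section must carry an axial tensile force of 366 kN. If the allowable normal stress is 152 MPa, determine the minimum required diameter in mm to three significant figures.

Required area A ≥ P/σ_allow = 366000/152 = 2408 mm².
For a solid circular section, d ≥ √(4A/π) = 55.37 mm.

55.4 mm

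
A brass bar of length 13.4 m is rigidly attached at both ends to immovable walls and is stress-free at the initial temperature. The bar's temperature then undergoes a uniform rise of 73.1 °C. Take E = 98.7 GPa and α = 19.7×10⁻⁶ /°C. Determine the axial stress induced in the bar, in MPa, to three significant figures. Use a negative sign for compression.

-142 MPa

Free thermal expansion αLΔT = 19.7e-6 · 13400 · 73.1 = 19.3 mm.
The walls impose strain ε = −(19.3)/13400 = -1.4401e-03; σ = Eε = 98700 · -1.4401e-03 = -142.1 MPa.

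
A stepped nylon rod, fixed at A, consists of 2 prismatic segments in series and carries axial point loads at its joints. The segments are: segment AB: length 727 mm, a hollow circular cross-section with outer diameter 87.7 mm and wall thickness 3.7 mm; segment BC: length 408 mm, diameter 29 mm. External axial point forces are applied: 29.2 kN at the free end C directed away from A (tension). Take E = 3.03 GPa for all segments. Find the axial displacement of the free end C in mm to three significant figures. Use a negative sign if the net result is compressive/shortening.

13.1 mm

Internal axial forces (sectioning from the free end, tension +): N_BC = 29.2 kN, N_AB = 29.2 kN.
A_AB = 976.4 mm².
A_BC = 660.5 mm².
δ_AB = 29200·727/(976.4·3030) = 7.175 mm
δ_BC = 29200·408/(660.5·3030) = 5.953 mm
δ = Σδ_i = 13.13 mm.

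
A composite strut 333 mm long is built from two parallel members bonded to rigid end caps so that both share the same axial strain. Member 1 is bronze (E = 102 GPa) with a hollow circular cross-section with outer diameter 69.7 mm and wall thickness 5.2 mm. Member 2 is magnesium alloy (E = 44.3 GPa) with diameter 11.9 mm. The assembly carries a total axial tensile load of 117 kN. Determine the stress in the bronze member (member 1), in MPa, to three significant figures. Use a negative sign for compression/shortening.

106 MPa

A_1 = 1054 mm².
A_2 = 111.2 mm².
Equal strain + equilibrium ⇒ each member carries load in proportion to AE: A₁E₁ = 107500000 N, A₂E₂ = 4927000 N, ΣAE = 112400000 N.
σ₁ = P·E₁/ΣAE = 117000·102000/112400000 = 106.2 MPa.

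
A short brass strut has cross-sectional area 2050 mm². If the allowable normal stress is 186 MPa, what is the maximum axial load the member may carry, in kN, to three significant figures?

381 kN

P_max = σ_allow · A = 186 · 2050 = 381300 N = 381.3 kN.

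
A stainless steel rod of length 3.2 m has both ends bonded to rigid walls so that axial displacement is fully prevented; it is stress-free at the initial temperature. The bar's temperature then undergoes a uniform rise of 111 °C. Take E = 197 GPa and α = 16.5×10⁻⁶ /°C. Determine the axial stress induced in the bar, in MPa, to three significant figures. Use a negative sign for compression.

Free thermal expansion αLΔT = 16.5e-6 · 3200 · 111 = 5.861 mm.
The walls impose strain ε = −(5.861)/3200 = -1.8315e-03; σ = Eε = 197000 · -1.8315e-03 = -360.8 MPa.

-361 MPa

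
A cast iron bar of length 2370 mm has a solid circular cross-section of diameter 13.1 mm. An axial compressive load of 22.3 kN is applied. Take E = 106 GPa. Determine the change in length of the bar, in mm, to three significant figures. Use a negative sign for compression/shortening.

A = 134.8 mm².
δ_mech = NL/(AE) = -22300·2370/(134.8·106000) = -3.699 mm.

-3.70 mm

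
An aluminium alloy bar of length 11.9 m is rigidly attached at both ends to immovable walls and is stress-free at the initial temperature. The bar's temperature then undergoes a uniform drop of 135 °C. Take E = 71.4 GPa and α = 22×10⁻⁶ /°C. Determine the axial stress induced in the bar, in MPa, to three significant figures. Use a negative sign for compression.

212 MPa

Free thermal expansion αLΔT = 22e-6 · 11900 · -135 = -35.34 mm.
The walls impose strain ε = −(-35.34)/11900 = 2.9700e-03; σ = Eε = 71400 · 2.9700e-03 = 212.1 MPa.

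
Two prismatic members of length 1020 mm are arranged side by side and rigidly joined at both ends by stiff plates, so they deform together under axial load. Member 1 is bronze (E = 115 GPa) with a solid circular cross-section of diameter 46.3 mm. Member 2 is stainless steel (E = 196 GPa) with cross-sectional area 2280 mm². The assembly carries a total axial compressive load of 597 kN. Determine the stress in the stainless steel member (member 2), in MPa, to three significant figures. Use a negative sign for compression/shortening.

-183 MPa

A_1 = 1684 mm².
Equal strain + equilibrium ⇒ each member carries load in proportion to AE: A₁E₁ = 193600000 N, A₂E₂ = 446900000 N, ΣAE = 640500000 N.
σ₂ = P·E₂/ΣAE = -597000·196000/640500000 = -182.7 MPa.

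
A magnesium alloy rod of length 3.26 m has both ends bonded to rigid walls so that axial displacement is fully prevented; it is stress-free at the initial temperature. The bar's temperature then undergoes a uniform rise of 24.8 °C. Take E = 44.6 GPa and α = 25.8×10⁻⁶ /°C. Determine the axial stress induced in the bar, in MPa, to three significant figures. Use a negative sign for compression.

Free thermal expansion αLΔT = 25.8e-6 · 3260 · 24.8 = 2.086 mm.
The walls impose strain ε = −(2.086)/3260 = -6.3984e-04; σ = Eε = 44600 · -6.3984e-04 = -28.54 MPa.

-28.5 MPa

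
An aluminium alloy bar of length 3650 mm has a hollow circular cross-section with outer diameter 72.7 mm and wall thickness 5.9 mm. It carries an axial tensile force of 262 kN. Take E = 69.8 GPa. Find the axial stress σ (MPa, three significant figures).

212 MPa

A = 1238 mm².
σ = N/A = 262000/1238 = 211.6 MPa.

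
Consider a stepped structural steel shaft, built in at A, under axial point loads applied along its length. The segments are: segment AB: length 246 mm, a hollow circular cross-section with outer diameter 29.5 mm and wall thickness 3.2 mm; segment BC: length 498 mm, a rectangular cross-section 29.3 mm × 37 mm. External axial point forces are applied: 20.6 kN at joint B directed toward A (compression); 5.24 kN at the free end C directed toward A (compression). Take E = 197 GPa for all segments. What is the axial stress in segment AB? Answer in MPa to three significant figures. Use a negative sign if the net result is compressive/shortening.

Internal axial forces (sectioning from the free end, tension +): N_BC = -5.24 kN, N_AB = -25.84 kN.
A_AB = 264.4 mm².
σ_AB = N_AB/A_AB = -25840/264.4 = -97.73 MPa.

-97.7 MPa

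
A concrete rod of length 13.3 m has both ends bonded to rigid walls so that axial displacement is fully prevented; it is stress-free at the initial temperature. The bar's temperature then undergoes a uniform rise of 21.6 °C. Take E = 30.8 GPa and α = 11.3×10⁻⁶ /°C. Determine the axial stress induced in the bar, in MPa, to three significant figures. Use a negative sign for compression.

-7.52 MPa

Free thermal expansion αLΔT = 11.3e-6 · 13300 · 21.6 = 3.246 mm.
The walls impose strain ε = −(3.246)/13300 = -2.4408e-04; σ = Eε = 30800 · -2.4408e-04 = -7.518 MPa.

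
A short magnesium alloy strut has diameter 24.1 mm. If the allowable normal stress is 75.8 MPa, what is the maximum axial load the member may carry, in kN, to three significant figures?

A = 456.2 mm².
P_max = σ_allow · A = 75.8 · 456.2 = 34580 N = 34.58 kN.

34.6 kN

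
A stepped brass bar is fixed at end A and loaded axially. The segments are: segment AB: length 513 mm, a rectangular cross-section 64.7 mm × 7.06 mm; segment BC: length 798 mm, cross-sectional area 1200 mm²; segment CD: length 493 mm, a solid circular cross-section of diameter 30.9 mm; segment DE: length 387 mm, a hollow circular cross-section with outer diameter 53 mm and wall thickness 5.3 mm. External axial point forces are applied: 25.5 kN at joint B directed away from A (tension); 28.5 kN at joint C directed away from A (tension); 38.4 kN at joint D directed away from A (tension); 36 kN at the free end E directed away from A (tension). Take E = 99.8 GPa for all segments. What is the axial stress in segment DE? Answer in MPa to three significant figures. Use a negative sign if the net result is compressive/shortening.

45.3 MPa

Internal axial forces (sectioning from the free end, tension +): N_DE = 36 kN, N_CD = 74.4 kN, N_BC = 102.9 kN, N_AB = 128.4 kN.
A_DE = 794.2 mm².
σ_DE = N_DE/A_DE = 36000/794.2 = 45.33 MPa.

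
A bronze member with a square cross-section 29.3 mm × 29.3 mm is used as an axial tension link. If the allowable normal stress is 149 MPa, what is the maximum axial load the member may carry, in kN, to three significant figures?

A = 858.5 mm².
P_max = σ_allow · A = 149 · 858.5 = 127900 N = 127.9 kN.

128 kN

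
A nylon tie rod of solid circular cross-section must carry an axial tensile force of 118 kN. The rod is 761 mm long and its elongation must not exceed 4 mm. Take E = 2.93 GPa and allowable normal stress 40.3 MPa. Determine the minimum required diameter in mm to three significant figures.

98.8 mm

Required area A ≥ P/σ_allow = 118000/40.3 = 2928 mm².
For a solid circular section, d ≥ √(4A/π) = 61.06 mm.
Elongation limit: A ≥ PL/(Eδ_allow) = 118000·761/(2930·4) = 7662 mm² ⇒ d ≥ 98.77 mm.
The elongation limit governs.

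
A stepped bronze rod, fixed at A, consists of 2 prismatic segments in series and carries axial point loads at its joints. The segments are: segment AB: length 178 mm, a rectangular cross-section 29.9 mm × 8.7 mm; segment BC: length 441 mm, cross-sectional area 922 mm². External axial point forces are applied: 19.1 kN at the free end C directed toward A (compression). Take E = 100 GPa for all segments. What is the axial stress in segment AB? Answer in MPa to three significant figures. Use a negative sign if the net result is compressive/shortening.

Internal axial forces (sectioning from the free end, tension +): N_BC = -19.1 kN, N_AB = -19.1 kN.
A_AB = 260.1 mm².
σ_AB = N_AB/A_AB = -19100/260.1 = -73.42 MPa.

-73.4 MPa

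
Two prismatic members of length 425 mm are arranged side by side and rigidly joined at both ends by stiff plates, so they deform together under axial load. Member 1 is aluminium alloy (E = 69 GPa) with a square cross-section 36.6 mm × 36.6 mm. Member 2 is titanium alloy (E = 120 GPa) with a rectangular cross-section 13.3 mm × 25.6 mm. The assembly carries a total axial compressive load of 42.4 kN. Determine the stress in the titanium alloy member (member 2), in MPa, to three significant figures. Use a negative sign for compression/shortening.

-38.2 MPa

A_1 = 1340 mm².
A_2 = 340.5 mm².
Equal strain + equilibrium ⇒ each member carries load in proportion to AE: A₁E₁ = 92430000 N, A₂E₂ = 40860000 N, ΣAE = 133300000 N.
σ₂ = P·E₂/ΣAE = -42400·120000/133300000 = -38.17 MPa.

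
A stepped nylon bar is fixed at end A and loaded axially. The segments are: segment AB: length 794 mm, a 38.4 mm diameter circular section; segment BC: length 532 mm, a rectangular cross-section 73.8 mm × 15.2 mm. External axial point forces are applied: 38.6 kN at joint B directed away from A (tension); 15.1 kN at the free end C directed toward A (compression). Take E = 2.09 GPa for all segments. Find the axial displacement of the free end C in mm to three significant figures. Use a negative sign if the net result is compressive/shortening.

Internal axial forces (sectioning from the free end, tension +): N_BC = -15.1 kN, N_AB = 23.5 kN.
A_AB = 1158 mm².
A_BC = 1122 mm².
δ_AB = 23500·794/(1158·2090) = 7.709 mm
δ_BC = -15100·532/(1122·2090) = -3.426 mm
δ = Σδ_i = 4.282 mm.

4.28 mm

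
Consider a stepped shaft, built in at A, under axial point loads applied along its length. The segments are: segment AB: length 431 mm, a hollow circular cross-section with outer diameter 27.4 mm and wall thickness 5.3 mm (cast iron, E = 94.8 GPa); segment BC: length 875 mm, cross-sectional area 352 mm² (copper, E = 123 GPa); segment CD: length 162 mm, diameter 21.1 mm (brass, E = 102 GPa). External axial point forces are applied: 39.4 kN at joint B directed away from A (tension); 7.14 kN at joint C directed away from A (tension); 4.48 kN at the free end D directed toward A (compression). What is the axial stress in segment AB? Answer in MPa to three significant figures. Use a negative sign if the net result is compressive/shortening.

Internal axial forces (sectioning from the free end, tension +): N_CD = -4.48 kN, N_BC = 2.66 kN, N_AB = 42.06 kN.
A_AB = 368 mm².
σ_AB = N_AB/A_AB = 42060/368 = 114.3 MPa.

114 MPa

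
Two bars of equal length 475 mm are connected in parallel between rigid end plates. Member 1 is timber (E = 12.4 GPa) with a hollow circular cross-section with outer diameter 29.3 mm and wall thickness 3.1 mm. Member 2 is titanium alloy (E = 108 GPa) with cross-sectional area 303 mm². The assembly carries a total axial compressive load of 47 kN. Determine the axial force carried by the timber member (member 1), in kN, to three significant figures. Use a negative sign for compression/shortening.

A_1 = 255.2 mm².
Equal strain + equilibrium ⇒ each member carries load in proportion to AE: A₁E₁ = 3164000 N, A₂E₂ = 32720000 N, ΣAE = 35890000 N.
F₁ = P·A₁E₁/ΣAE = -47000·3164000/35890000 = -4144 N.

-4.14 kN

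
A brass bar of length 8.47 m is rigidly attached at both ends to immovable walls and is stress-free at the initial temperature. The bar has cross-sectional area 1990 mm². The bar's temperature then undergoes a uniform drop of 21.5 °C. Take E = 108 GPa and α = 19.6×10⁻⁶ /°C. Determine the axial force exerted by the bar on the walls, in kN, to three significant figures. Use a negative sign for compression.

Free thermal expansion αLΔT = 19.6e-6 · 8470 · -21.5 = -3.569 mm.
The walls impose strain ε = −(-3.569)/8470 = 4.2140e-04; σ = Eε = 108000 · 4.2140e-04 = 45.51 MPa.
Wall reaction R = σ·A = 45.51·1990 = 90570 N = 90.57 kN.

90.6 kN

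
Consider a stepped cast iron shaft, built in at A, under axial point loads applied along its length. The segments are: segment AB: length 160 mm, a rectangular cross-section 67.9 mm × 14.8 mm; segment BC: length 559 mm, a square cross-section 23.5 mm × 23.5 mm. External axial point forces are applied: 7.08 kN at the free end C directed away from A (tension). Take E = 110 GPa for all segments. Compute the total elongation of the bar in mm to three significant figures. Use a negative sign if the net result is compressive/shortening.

0.0754 mm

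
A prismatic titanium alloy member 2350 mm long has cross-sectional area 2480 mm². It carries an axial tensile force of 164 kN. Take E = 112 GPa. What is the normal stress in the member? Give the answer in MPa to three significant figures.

66.1 MPa

σ = N/A = 164000/2480 = 66.13 MPa.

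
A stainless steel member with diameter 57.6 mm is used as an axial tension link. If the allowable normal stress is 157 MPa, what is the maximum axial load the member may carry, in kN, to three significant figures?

A = 2606 mm².
P_max = σ_allow · A = 157 · 2606 = 409100 N = 409.1 kN.

409 kN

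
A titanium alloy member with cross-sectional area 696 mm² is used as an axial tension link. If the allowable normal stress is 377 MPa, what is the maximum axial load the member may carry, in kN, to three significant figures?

262 kN

P_max = σ_allow · A = 377 · 696 = 262400 N = 262.4 kN.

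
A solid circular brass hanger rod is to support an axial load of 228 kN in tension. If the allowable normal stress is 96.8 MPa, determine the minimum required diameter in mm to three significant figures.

54.8 mm

Required area A ≥ P/σ_allow = 228000/96.8 = 2355 mm².
For a solid circular section, d ≥ √(4A/π) = 54.76 mm.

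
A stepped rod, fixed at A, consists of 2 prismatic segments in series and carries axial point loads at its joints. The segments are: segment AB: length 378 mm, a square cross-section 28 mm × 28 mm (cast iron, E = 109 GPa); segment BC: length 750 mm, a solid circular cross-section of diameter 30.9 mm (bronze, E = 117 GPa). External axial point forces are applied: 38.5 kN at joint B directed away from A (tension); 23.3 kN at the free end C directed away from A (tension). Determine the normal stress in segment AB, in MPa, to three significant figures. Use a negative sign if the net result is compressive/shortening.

78.8 MPa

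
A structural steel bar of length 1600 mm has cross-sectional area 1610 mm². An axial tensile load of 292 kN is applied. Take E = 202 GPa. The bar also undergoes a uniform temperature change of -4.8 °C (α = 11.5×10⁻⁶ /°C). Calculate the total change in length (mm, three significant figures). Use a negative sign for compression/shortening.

1.35 mm

δ_mech = NL/(AE) = 292000·1600/(1610·202000) = 1.437 mm.
δ_thermal = αLΔT = 11.5e-6·1600·-4.8 = -0.08832 mm.
δ = δ_mech + δ_thermal = 1.348 mm.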